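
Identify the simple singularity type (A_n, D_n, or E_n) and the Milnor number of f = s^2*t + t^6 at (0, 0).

Type D7, Milnor number mu = 7.

The Hessian of f at 0 has rank 0. Corank 2; j^3 = s^2*t has shape L^2 M (L != M), so D-series; mu = 7 gives D_7.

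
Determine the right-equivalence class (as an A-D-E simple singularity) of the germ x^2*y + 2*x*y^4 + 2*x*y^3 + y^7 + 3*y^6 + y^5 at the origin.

D7

The Hessian of f at 0 has rank 0. Corank 2; j^3 = x^2*y has shape L^2 M (L != M), so D-series; mu = 7 gives D_7.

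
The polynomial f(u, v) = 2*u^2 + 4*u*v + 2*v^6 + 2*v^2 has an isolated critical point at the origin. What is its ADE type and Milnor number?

Type A5, Milnor number mu = 5.

The Hessian of f at 0 has rank 1. Corank 1: A-series; mu = 5 gives A_5.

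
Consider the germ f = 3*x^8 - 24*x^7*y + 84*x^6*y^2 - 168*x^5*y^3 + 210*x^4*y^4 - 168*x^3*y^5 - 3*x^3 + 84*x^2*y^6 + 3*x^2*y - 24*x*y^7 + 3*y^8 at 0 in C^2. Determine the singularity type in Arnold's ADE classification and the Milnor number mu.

Type D_{9}, Milnor number mu = 9.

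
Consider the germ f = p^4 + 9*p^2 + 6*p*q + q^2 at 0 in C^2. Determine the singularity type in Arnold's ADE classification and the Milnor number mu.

Type A3, Milnor number mu = 3.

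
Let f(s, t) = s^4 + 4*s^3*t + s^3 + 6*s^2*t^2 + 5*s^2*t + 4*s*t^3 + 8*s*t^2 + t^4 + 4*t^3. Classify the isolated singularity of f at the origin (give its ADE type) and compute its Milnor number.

The Hessian of f at 0 has rank 0. Corank 2; j^3 = (s + t)*(s + 2*t)^2 has shape L^2 M (L != M), so D-series; mu = 5 gives D_5.

Type D_{5}, Milnor number mu = 5.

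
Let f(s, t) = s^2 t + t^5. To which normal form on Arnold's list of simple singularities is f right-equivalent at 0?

The Hessian of f at 0 is [[0, 0], [0, 0]] with rank 0, so corank 2. A Groebner basis of the Jacobian ideal J(f) in C{s,t} is {s^2/5 + t^4, s^3, s*t}; counting standard monomials gives mu = 6. Corank 2; j^3 = s^2*t has shape L^2 M (L != M), so D-series; mu = 6 gives D_6.

D_{6}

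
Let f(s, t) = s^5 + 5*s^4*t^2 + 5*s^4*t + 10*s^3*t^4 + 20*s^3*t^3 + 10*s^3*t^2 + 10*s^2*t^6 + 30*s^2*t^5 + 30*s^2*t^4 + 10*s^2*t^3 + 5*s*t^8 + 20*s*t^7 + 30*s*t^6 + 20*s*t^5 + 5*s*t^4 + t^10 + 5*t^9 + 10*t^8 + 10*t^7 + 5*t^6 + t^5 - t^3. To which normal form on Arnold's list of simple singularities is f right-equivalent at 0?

E_8

The Hessian of f at 0 has rank 0. Corank 2; j^3 = -t^3 is a perfect cube, so E-series; the 5-jet and mu = 8 give E_8.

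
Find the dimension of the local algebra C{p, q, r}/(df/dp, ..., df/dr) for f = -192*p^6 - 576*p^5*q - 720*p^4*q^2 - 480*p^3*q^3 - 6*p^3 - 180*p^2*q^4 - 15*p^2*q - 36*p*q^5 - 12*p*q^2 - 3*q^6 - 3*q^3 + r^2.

7

The Hessian of f at 0 is [[0, 0, 0], [0, 0, 0], [0, 0, 2]] with rank 1, so corank 2. A Groebner basis of the Jacobian ideal J(f) in C{p,q,r} is {-p*q/12 + q^5 - q^2/12, p*q^2 + q^3, p^2 + 3*p*q/2 + q^2/2, r}; counting standard monomials gives mu = 7. Corank 2; j^3 = -3*(p + q)^2*(2*p + q) has shape L^2 M (L != M), so D-series; mu = 7 gives D_7.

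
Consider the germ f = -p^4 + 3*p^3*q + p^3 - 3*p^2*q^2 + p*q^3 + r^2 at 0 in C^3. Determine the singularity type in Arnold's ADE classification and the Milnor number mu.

The Hessian of f at 0 has rank 1. Corank 2; j^3 = p^3 is a perfect cube, so E-series; the 4-jet and mu = 7 give E_7.

Type E_7, Milnor number mu = 7.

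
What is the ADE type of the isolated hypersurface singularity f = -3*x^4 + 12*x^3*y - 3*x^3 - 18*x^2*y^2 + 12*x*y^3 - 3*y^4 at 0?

E6

The Hessian of f at 0 is [[0, 0], [0, 0]] with rank 0, so corank 2. A Groebner basis of the Jacobian ideal J(f) in C{x,y} is {y^4, x*y^2 - y^3/3, x^2}; counting standard monomials gives mu = 6. Corank 2; j^3 = -3*x^3 is a perfect cube, so E-series; the 4-jet and mu = 6 give E_6.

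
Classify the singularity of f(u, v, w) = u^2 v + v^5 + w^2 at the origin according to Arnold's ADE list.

The Hessian of f at 0 has rank 1. Corank 2; j^3 = u^2*v has shape L^2 M (L != M), so D-series; mu = 6 gives D_6.

D_{6}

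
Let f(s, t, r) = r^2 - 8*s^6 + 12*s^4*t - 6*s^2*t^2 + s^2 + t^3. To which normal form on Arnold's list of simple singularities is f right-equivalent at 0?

The Hessian of f at 0 is [[2, 0, 0], [0, 0, 0], [0, 0, 2]] with rank 2, so corank 1. A Groebner basis of the Jacobian ideal J(f) in C{s,t,r} is {t^2, s, r}; counting standard monomials gives mu = 2. Corank 1: A-series; mu = 2 gives A_2.

A2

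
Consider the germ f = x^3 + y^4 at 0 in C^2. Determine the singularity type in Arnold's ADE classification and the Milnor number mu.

Type E6, Milnor number mu = 6.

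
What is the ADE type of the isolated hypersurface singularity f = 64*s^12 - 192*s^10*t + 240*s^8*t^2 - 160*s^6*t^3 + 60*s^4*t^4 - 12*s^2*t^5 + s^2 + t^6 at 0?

A5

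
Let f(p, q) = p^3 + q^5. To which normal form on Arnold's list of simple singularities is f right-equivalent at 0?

E_8

The Hessian of f at 0 is [[0, 0], [0, 0]] with rank 0, so corank 2. A Groebner basis of the Jacobian ideal J(f) in C{p,q} is {q^4, p^2}; counting standard monomials gives mu = 8. Corank 2; j^3 = p^3 is a perfect cube, so E-series; the 5-jet and mu = 8 give E_8.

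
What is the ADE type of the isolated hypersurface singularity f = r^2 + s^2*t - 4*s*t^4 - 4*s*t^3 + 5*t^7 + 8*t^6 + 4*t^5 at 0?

The Hessian of f at 0 has rank 1. Corank 2; j^3 = s^2*t has shape L^2 M (L != M), so D-series; mu = 8 gives D_8.

D_{8}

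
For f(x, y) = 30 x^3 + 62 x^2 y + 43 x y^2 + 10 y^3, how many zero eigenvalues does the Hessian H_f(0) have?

Hessian at 0 has rank 0.

2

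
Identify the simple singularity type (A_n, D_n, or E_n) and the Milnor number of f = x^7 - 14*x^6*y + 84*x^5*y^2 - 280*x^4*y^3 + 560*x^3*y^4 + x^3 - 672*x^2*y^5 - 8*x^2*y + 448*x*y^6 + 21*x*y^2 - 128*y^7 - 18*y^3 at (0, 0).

The Hessian of f at 0 is [[0, 0], [0, 0]] with rank 0, so corank 2. A Groebner basis of the Jacobian ideal J(f) in C{x,y} is {-x*y/7 + y^6 + 3*y^2/7, x*y^2 - 3*y^3, x^2 - 5*x*y + 6*y^2}; counting standard monomials gives mu = 8. Corank 2; j^3 = (x - 3*y)^2*(x - 2*y) has shape L^2 M (L != M), so D-series; mu = 8 gives D_8.

Type D_8, Milnor number mu = 8.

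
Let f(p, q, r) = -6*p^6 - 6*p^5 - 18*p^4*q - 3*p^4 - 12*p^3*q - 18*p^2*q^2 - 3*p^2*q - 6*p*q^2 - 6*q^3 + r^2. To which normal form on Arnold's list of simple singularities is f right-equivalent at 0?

D_4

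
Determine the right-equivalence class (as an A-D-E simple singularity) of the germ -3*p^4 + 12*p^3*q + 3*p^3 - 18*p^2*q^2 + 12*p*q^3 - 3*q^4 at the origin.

E_{6}

The Hessian of f at 0 has rank 0. Corank 2; j^3 = 3*p^3 is a perfect cube, so E-series; the 4-jet and mu = 6 give E_6.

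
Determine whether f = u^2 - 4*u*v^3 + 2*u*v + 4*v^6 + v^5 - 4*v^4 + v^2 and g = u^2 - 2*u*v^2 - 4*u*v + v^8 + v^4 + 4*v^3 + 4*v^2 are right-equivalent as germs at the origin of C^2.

No.

The Hessian of f at 0 has rank 1. Corank 1: A-series; mu = 4 gives A_4. The Hessian of g at 0 has rank 1. Corank 1: A-series; mu = 7 gives A_7. f is A_4 but g is A_7, hence not right-equivalent.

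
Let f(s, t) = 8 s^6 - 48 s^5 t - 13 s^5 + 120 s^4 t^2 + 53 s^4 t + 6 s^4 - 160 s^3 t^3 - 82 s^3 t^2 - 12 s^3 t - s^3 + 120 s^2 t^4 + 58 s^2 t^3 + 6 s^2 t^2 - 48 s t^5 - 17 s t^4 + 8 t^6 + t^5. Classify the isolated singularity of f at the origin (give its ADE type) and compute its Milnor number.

Type E_8, Milnor number mu = 8.

The Hessian of f at 0 is [[0, 0], [0, 0]] with rank 0, so corank 2. A Groebner basis of the Jacobian ideal J(f) in C{s,t} is {s^2/32 + s*t^3 - s*t^2/8, s^2/8 - s*t^2/2 + t^4, s^3, s^2*t + s^2/8 - s*t^2/2}; counting standard monomials gives mu = 8. Corank 2; j^3 = -s^3 is a perfect cube, so E-series; the 5-jet and mu = 8 give E_8.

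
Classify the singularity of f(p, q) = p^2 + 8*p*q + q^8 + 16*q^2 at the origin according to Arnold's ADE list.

A_7

The Hessian of f at 0 has rank 1. Corank 1: A-series; mu = 7 gives A_7.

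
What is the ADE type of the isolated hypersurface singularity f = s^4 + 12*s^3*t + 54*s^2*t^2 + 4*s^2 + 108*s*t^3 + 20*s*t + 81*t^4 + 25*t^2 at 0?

The Hessian of f at 0 is [[8, 20], [20, 50]] with rank 1, so corank 1. A Groebner basis of the Jacobian ideal J(f) in C{s,t} is {t^3, s + 5*t/2}; counting standard monomials gives mu = 3. Corank 1: A-series; mu = 3 gives A_3.

A_3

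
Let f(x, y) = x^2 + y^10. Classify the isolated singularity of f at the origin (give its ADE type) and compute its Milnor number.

Type A_9, Milnor number mu = 9.

The Hessian of f at 0 is [[2, 0], [0, 0]] with rank 1, so corank 1. A Groebner basis of the Jacobian ideal J(f) in C{x,y} is {y^9, x}; counting standard monomials gives mu = 9. Corank 1: A-series; mu = 9 gives A_9.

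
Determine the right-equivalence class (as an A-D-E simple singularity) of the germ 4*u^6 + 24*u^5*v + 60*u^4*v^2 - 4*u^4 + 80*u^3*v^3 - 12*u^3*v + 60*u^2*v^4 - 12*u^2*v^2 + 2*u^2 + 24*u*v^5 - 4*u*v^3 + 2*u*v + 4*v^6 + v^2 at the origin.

A_{1}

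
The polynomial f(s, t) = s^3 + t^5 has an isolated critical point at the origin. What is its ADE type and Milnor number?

The Hessian of f at 0 is [[0, 0], [0, 0]] with rank 0, so corank 2. A Groebner basis of the Jacobian ideal J(f) in C{s,t} is {t^4, s^2}; counting standard monomials gives mu = 8. Corank 2; j^3 = s^3 is a perfect cube, so E-series; the 5-jet and mu = 8 give E_8.

Type E8, Milnor number mu = 8.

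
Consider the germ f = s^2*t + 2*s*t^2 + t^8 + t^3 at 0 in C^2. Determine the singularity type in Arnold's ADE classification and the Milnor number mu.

Type D_9, Milnor number mu = 9.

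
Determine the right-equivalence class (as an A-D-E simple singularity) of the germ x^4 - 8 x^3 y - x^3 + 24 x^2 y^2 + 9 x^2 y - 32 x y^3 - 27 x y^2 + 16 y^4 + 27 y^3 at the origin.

The Hessian of f at 0 has rank 0. Corank 2; j^3 = -(x - 3*y)^3 is a perfect cube, so E-series; the 4-jet and mu = 6 give E_6.

E6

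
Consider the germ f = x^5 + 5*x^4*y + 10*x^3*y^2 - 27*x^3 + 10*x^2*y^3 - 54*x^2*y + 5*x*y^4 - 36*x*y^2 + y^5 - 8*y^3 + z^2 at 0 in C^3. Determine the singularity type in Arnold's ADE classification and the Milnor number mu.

The Hessian of f at 0 is [[0, 0, 0], [0, 0, 0], [0, 0, 2]] with rank 1, so corank 2. A Groebner basis of the Jacobian ideal J(f) in C{x,y,z} is {y^5, x*y^3 + 3*y^4/4, x^2 + 4*x*y/3 + 4*y^2/9, z}; counting standard monomials gives mu = 8. Corank 2; j^3 = -(3*x + 2*y)^3 is a perfect cube, so E-series; the 5-jet and mu = 8 give E_8.

Type E8, Milnor number mu = 8.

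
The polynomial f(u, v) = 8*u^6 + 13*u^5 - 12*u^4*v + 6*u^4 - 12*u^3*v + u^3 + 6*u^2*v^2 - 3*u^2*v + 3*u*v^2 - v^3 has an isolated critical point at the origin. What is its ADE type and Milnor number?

Type E_{8}, Milnor number mu = 8.

The Hessian of f at 0 is [[0, 0], [0, 0]] with rank 0, so corank 2. A Groebner basis of the Jacobian ideal J(f) in C{u,v} is {3*u^2/32 + u*v^3 + 3*u*v^2/8 - 3*u*v/16 - 3*v^3/8 + 3*v^2/32, u^2/8 + u*v^2/2 - u*v/4 + v^4 - v^3/2 + v^2/8, u^3 + 3*u^2/8 - 3*u*v^2/2 - 3*u*v/4 + v^3/2 + 3*v^2/8, u^2*v + u^2/8 - 3*u*v^2/2 - u*v/4 + v^3/2 + v^2/8}; counting standard monomials gives mu = 8. Corank 2; j^3 = (u - v)^3 is a perfect cube, so E-series; the 5-jet and mu = 8 give E_8.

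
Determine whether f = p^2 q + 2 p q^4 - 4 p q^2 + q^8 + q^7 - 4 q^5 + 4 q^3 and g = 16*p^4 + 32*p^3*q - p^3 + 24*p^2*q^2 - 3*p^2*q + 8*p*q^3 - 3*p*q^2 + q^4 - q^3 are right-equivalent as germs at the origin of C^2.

The Hessian of f at 0 has rank 0. Corank 2; j^3 = q*(p - 2*q)^2 has shape L^2 M (L != M), so D-series; mu = 9 gives D_9. The Hessian of g at 0 has rank 0. Corank 2; j^3 = -(p + q)^3 is a perfect cube, so E-series; the 4-jet and mu = 6 give E_6. f is D_9 but g is E_6, hence not right-equivalent.

No.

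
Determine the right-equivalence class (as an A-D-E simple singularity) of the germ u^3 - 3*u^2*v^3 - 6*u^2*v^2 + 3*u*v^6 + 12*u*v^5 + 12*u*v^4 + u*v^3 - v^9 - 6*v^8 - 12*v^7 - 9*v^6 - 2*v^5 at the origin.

The Hessian of f at 0 has rank 0. Corank 2; j^3 = u^3 is a perfect cube, so E-series; the 4-jet and mu = 7 give E_7.

E7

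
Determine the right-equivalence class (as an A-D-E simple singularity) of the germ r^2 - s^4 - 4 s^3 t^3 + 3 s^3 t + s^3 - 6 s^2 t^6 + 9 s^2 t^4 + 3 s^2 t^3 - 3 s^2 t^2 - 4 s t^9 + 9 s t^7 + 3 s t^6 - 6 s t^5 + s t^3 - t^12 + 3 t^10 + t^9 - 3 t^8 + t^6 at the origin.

The Hessian of f at 0 has rank 1. Corank 2; j^3 = s^3 is a perfect cube, so E-series; the 4-jet and mu = 7 give E_7.

E_{7}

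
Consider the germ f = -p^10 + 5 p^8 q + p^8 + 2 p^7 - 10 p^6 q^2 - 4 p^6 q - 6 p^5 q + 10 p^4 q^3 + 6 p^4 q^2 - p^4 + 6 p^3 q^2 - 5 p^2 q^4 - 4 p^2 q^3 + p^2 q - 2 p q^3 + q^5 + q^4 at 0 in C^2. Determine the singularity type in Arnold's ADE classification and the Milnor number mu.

Type D_{5}, Milnor number mu = 5.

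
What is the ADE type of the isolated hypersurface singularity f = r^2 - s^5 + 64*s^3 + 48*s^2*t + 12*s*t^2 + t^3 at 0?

E8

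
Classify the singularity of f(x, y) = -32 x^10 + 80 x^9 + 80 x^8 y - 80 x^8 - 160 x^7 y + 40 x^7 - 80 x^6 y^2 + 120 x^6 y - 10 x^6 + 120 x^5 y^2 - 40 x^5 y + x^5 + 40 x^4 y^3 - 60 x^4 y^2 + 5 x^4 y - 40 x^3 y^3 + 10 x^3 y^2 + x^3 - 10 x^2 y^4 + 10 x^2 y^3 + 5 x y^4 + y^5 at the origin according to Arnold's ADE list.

E_{8}

The Hessian of f at 0 is [[0, 0], [0, 0]] with rank 0, so corank 2. A Groebner basis of the Jacobian ideal J(f) in C{x,y} is {y^5, x*y^3 + y^4/4, x^2}; counting standard monomials gives mu = 8. Corank 2; j^3 = x^3 is a perfect cube, so E-series; the 5-jet and mu = 8 give E_8.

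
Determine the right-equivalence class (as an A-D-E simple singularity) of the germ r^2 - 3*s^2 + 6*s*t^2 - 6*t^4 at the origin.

A_{3}

The Hessian of f at 0 has rank 2. Corank 1: A-series; mu = 3 gives A_3.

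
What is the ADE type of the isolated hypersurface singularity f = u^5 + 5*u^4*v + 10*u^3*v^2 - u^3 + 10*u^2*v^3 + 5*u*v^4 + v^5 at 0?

E_8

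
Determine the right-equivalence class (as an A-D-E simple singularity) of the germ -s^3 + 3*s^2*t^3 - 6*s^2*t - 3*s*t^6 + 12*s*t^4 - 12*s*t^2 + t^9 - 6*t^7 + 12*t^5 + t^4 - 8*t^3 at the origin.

The Hessian of f at 0 has rank 0. Corank 2; j^3 = -(s + 2*t)^3 is a perfect cube, so E-series; the 4-jet and mu = 6 give E_6.

E6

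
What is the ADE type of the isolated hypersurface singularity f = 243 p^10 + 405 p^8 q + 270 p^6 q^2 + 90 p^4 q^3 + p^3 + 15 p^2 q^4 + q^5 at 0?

The Hessian of f at 0 has rank 0. Corank 2; j^3 = p^3 is a perfect cube, so E-series; the 5-jet and mu = 8 give E_8.

E_{8}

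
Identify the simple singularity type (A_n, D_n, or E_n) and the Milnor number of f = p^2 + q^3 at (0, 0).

Type A_2, Milnor number mu = 2.

The Hessian of f at 0 is [[2, 0], [0, 0]] with rank 1, so corank 1. A Groebner basis of the Jacobian ideal J(f) in C{p,q} is {q^2, p}; counting standard monomials gives mu = 2. Corank 1: A-series; mu = 2 gives A_2.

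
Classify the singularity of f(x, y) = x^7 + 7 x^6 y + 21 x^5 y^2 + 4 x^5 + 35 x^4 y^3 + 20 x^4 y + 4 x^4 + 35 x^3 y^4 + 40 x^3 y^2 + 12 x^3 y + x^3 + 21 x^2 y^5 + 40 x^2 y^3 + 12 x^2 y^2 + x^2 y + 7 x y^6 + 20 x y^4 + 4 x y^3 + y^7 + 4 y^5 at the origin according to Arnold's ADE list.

The Hessian of f at 0 is [[0, 0], [0, 0]] with rank 0, so corank 2. A Groebner basis of the Jacobian ideal J(f) in C{x,y} is {-39*x^2/20 + x*y^3 + 107*x*y^2/10 + 73*x*y/20 + 73*y^3/10, 31*x^2/10 - 161*x*y^2/10 - 57*x*y/10 + y^4 - 57*y^3/5, x^3 - 8*x^2/5 + 48*x*y^2/5 + 16*x*y/5 + 32*y^3/5, x^2*y + 7*x^2/10 - 11*x*y^2/5 - 9*x*y/10 - 9*y^3/5}; counting standard monomials gives mu = 8. Corank 2; j^3 = x^2*(x + y) has shape L^2 M (L != M), so D-series; mu = 8 gives D_8.

D_{8}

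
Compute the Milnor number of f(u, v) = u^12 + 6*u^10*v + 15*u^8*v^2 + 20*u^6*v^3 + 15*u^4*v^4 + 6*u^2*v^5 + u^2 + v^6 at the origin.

5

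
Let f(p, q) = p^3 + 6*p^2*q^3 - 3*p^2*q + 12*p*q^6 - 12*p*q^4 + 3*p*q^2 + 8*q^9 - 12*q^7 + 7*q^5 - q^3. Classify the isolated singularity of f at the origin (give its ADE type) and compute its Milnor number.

The Hessian of f at 0 is [[0, 0], [0, 0]] with rank 0, so corank 2. A Groebner basis of the Jacobian ideal J(f) in C{p,q} is {p^2/4 + p*q^3 - p*q/2 + q^2/4, q^4, p^3 - 3*p*q^2 + 2*q^3, p^2*q - 2*p*q^2 + q^3}; counting standard monomials gives mu = 8. Corank 2; j^3 = (p - q)^3 is a perfect cube, so E-series; the 5-jet and mu = 8 give E_8.

Type E8, Milnor number mu = 8.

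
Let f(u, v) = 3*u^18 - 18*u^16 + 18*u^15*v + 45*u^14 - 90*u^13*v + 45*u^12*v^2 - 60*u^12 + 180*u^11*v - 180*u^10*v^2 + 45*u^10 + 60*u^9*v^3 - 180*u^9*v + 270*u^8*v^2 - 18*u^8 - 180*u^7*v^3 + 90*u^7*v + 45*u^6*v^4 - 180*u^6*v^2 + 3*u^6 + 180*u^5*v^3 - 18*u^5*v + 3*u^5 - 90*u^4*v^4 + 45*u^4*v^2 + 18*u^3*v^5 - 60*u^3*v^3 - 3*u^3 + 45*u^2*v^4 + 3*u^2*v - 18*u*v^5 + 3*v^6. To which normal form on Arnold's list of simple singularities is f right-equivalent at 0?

The Hessian of f at 0 is [[0, 0], [0, 0]] with rank 0, so corank 2. A Groebner basis of the Jacobian ideal J(f) in C{u,v} is {u*v/6 + v^5, u*v^2, u^2 - u*v}; counting standard monomials gives mu = 7. Corank 2; j^3 = -3*u^2*(u - v) has shape L^2 M (L != M), so D-series; mu = 7 gives D_7.

D_7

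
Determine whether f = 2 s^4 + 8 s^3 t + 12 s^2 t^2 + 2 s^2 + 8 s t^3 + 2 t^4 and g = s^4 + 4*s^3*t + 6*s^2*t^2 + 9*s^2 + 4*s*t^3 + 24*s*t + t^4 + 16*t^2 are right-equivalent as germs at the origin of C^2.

Yes.

The Hessian of f at 0 is [[4, 0], [0, 0]] with rank 1, so corank 1. A Groebner basis of the Jacobian ideal J(f) in C{s,t} is {t^3, s}; counting standard monomials gives mu = 3. Corank 1: A-series; mu = 3 gives A_3. The Hessian of g at 0 is [[18, 24], [24, 32]] with rank 1, so corank 1. A Groebner basis of the Jacobian ideal J(g) in C{s,t} is {t^3, s + 4*t/3}; counting standard monomials gives mu = 3. Corank 1: A-series; mu = 3 gives A_3. Both have type A_3, hence right-equivalent.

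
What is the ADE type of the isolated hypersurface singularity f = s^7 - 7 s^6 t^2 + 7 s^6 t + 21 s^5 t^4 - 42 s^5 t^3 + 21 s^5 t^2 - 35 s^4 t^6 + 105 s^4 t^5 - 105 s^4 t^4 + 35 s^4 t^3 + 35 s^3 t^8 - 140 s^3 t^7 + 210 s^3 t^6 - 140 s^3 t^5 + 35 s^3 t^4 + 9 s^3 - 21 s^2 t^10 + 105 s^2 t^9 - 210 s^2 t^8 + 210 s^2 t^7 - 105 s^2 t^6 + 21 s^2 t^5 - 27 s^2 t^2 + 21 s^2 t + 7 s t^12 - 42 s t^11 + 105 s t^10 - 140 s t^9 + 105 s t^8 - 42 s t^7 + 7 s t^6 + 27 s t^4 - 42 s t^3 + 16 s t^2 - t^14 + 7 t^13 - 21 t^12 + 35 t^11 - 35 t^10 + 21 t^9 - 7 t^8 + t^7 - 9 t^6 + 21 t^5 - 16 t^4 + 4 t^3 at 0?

The Hessian of f at 0 is [[0, 0], [0, 0]] with rank 0, so corank 2. A Groebner basis of the Jacobian ideal J(f) in C{s,t} is {-s^2 - 5*s*t/3 + t^4 + t^3/3 - 2*t^2/3, s^3 + 2*s^2*t + 4*s^2/3 - 19543*s*t/63 + 58853*t^3/189 - 13066*t^2/63, -s^2 + s*t^2 - 5*s*t/3 + t^3 - 2*t^2/3}; counting standard monomials gives mu = 8. Corank 2; j^3 = (s + t)*(3*s + 2*t)^2 has shape L^2 M (L != M), so D-series; mu = 8 gives D_8.

D_{8}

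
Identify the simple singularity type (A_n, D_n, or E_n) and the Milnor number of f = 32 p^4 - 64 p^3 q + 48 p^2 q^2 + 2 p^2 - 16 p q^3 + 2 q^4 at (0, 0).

The Hessian of f at 0 is [[4, 0], [0, 0]] with rank 1, so corank 1. A Groebner basis of the Jacobian ideal J(f) in C{p,q} is {q^3, p}; counting standard monomials gives mu = 3. Corank 1: A-series; mu = 3 gives A_3.

Type A3, Milnor number mu = 3.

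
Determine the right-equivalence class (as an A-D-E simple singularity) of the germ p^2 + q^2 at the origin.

The Hessian of f at 0 has rank 2. Corank 0: nondegenerate Morse point, so A_1.

A_1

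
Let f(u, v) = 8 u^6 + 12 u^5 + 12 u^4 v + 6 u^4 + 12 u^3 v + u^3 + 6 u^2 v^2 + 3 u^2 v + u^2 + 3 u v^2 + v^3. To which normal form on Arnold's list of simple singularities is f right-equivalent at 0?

A2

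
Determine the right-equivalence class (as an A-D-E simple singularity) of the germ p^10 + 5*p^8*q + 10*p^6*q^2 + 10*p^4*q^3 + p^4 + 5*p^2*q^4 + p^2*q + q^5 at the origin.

D_{6}

The Hessian of f at 0 is [[0, 0], [0, 0]] with rank 0, so corank 2. A Groebner basis of the Jacobian ideal J(f) in C{p,q} is {p^2/5 + q^4, p^3, p*q}; counting standard monomials gives mu = 6. Corank 2; j^3 = p^2*q has shape L^2 M (L != M), so D-series; mu = 6 gives D_6.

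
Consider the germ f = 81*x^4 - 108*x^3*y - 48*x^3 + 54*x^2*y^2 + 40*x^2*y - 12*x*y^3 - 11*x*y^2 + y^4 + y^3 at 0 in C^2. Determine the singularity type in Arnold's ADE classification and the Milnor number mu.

Type D_5, Milnor number mu = 5.

The Hessian of f at 0 has rank 0. Corank 2; j^3 = -(3*x - y)*(4*x - y)^2 has shape L^2 M (L != M), so D-series; mu = 5 gives D_5.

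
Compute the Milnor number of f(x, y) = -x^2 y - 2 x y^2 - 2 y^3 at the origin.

4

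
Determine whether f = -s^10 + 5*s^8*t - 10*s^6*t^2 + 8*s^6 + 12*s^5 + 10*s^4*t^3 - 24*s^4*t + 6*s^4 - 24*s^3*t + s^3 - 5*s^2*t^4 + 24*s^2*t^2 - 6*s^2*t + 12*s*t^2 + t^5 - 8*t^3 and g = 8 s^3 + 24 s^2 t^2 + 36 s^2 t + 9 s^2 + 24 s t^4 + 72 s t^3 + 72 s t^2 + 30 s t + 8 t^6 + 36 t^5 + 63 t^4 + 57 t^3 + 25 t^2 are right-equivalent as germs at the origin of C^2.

No.

The Hessian of f at 0 has rank 0. Corank 2; j^3 = (s - 2*t)^3 is a perfect cube, so E-series; the 5-jet and mu = 8 give E_8. The Hessian of g at 0 has rank 1. Corank 1: A-series; mu = 2 gives A_2. f is E_8 but g is A_2, hence not right-equivalent.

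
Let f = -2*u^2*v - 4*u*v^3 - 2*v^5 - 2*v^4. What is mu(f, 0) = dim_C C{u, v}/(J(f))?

5

The Hessian of f at 0 has rank 0. Corank 2; j^3 = -2*u^2*v has shape L^2 M (L != M), so D-series; mu = 5 gives D_5.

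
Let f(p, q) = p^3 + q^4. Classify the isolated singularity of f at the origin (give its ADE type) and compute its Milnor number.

The Hessian of f at 0 is [[0, 0], [0, 0]] with rank 0, so corank 2. A Groebner basis of the Jacobian ideal J(f) in C{p,q} is {q^3, p^2}; counting standard monomials gives mu = 6. Corank 2; j^3 = p^3 is a perfect cube, so E-series; the 4-jet and mu = 6 give E_6.

Type E_{6}, Milnor number mu = 6.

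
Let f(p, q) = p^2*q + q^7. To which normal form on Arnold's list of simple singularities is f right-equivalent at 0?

The Hessian of f at 0 is [[0, 0], [0, 0]] with rank 0, so corank 2. A Groebner basis of the Jacobian ideal J(f) in C{p,q} is {p^2/7 + q^6, p^3, p*q}; counting standard monomials gives mu = 8. Corank 2; j^3 = p^2*q has shape L^2 M (L != M), so D-series; mu = 8 gives D_8.

D_8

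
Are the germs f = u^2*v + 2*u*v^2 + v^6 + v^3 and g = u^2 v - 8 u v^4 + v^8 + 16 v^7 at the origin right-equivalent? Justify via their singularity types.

No.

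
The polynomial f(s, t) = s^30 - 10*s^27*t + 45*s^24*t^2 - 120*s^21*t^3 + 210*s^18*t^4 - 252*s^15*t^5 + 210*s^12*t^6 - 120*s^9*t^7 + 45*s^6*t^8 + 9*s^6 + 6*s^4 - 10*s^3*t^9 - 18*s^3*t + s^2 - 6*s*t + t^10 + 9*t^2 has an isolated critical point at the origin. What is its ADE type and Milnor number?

Type A9, Milnor number mu = 9.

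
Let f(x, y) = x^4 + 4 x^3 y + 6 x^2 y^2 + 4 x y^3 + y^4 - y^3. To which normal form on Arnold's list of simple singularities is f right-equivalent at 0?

E_6

The Hessian of f at 0 has rank 0. Corank 2; j^3 = -y^3 is a perfect cube, so E-series; the 4-jet and mu = 6 give E_6.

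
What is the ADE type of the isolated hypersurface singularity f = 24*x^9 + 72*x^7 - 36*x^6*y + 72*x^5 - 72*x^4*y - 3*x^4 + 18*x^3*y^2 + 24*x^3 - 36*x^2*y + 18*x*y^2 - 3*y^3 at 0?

The Hessian of f at 0 has rank 0. Corank 2; j^3 = 3*(2*x - y)^3 is a perfect cube, so E-series; the 4-jet and mu = 6 give E_6.

E_{6}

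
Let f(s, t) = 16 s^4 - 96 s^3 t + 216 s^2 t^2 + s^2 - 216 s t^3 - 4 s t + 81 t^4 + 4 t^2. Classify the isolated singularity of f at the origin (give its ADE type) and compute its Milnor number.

Type A3, Milnor number mu = 3.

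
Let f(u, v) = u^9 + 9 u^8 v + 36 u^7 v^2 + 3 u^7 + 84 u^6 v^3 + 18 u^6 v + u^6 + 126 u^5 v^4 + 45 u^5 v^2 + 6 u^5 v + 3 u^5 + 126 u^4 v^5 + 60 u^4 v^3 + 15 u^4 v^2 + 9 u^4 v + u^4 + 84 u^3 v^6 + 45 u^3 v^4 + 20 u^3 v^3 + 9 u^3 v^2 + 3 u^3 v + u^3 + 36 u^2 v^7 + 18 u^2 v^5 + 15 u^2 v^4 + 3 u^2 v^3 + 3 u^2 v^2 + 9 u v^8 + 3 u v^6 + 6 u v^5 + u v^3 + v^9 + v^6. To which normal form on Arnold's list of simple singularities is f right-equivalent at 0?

The Hessian of f at 0 is [[0, 0], [0, 0]] with rank 0, so corank 2. A Groebner basis of the Jacobian ideal J(f) in C{u,v} is {3*u^2 + v^4 + v^3, u^3, u^2*v - u^2 - v^3/3, 2*u^2 + u*v^2 + 2*v^3/3}; counting standard monomials gives mu = 7. Corank 2; j^3 = u^3 is a perfect cube, so E-series; the 4-jet and mu = 7 give E_7.

E7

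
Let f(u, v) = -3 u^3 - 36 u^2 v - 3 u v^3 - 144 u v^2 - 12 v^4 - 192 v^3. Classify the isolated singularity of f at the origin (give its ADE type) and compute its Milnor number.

Type E_{7}, Milnor number mu = 7.

The Hessian of f at 0 has rank 0. Corank 2; j^3 = -3*(u + 4*v)^3 is a perfect cube, so E-series; the 4-jet and mu = 7 give E_7.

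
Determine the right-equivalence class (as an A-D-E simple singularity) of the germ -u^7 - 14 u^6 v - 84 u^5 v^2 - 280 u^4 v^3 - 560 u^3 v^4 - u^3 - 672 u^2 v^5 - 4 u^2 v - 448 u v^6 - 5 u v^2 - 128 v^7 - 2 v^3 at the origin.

The Hessian of f at 0 is [[0, 0], [0, 0]] with rank 0, so corank 2. A Groebner basis of the Jacobian ideal J(f) in C{u,v} is {-u*v/7 + v^6 - v^2/7, u*v^2 + v^3, u^2 + 3*u*v + 2*v^2}; counting standard monomials gives mu = 8. Corank 2; j^3 = -(u + v)^2*(u + 2*v) has shape L^2 M (L != M), so D-series; mu = 8 gives D_8.

D_{8}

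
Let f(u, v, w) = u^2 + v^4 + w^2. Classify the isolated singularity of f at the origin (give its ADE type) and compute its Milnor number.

Type A3, Milnor number mu = 3.

The Hessian of f at 0 has rank 2. Corank 1: A-series; mu = 3 gives A_3.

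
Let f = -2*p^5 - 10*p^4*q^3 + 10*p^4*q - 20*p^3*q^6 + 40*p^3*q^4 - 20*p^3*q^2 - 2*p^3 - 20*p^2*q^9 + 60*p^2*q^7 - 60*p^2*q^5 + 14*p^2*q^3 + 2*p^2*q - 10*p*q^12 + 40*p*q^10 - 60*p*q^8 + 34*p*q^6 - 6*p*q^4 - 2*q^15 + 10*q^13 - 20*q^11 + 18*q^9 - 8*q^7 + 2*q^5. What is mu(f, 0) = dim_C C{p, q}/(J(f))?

6

The Hessian of f at 0 has rank 0. Corank 2; j^3 = -2*p^2*(p - q) has shape L^2 M (L != M), so D-series; mu = 6 gives D_6.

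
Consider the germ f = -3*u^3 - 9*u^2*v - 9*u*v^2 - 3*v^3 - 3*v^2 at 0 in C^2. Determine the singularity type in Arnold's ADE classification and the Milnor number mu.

Type A2, Milnor number mu = 2.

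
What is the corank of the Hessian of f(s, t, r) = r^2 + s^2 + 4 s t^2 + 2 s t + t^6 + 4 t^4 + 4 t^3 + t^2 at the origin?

Hessian at 0 has rank 2.

1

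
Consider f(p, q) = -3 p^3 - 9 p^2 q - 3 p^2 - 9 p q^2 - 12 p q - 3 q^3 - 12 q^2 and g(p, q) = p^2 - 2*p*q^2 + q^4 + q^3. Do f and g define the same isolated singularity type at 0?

The Hessian of f at 0 is [[-6, -12], [-12, -24]] with rank 1, so corank 1. A Groebner basis of the Jacobian ideal J(f) in C{p,q} is {q^2, p + 2*q}; counting standard monomials gives mu = 2. Corank 1: A-series; mu = 2 gives A_2. The Hessian of g at 0 is [[2, 0], [0, 0]] with rank 1, so corank 1. A Groebner basis of the Jacobian ideal J(g) in C{p,q} is {q^2, p}; counting standard monomials gives mu = 2. Corank 1: A-series; mu = 2 gives A_2. Both have type A_2, hence right-equivalent.

Yes.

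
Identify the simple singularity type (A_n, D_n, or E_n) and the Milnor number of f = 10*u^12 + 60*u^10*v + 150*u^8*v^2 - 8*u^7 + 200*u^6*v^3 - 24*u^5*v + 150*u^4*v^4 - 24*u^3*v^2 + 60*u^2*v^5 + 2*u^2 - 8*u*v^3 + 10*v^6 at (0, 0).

Type A_{5}, Milnor number mu = 5.

The Hessian of f at 0 has rank 1. Corank 1: A-series; mu = 5 gives A_5.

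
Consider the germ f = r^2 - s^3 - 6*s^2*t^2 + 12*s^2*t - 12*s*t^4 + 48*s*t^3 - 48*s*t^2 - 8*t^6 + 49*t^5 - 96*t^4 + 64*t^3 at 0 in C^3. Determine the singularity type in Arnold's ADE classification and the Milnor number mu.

Type E_{8}, Milnor number mu = 8.

The Hessian of f at 0 has rank 1. Corank 2; j^3 = -(s - 4*t)^3 is a perfect cube, so E-series; the 5-jet and mu = 8 give E_8.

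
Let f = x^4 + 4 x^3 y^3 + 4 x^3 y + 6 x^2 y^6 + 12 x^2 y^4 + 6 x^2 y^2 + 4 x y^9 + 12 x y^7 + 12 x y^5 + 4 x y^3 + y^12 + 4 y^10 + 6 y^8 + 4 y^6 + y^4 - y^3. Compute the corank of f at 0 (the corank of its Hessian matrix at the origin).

2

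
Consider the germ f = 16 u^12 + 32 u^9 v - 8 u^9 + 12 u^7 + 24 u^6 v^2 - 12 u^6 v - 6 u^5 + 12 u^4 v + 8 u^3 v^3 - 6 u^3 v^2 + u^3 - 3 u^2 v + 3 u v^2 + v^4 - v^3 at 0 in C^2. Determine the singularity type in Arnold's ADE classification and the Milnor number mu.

The Hessian of f at 0 has rank 0. Corank 2; j^3 = (u - v)^3 is a perfect cube, so E-series; the 4-jet and mu = 6 give E_6.

Type E6, Milnor number mu = 6.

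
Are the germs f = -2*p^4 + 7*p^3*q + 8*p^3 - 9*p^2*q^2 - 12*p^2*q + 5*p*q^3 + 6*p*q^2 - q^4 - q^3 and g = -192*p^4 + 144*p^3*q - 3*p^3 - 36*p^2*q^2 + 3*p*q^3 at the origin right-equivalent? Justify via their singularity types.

Yes.

The Hessian of f at 0 has rank 0. Corank 2; j^3 = (2*p - q)^3 is a perfect cube, so E-series; the 4-jet and mu = 7 give E_7. The Hessian of g at 0 has rank 0. Corank 2; j^3 = -3*p^3 is a perfect cube, so E-series; the 4-jet and mu = 7 give E_7. Both have type E_7, hence right-equivalent.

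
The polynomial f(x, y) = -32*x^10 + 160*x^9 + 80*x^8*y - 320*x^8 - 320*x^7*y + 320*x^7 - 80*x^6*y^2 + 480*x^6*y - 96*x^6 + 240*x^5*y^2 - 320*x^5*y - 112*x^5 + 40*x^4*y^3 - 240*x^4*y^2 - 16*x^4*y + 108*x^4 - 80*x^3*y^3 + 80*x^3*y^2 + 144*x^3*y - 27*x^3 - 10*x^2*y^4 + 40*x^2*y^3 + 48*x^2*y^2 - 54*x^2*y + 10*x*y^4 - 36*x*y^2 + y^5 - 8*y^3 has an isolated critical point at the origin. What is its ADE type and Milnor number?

Type E_8, Milnor number mu = 8.

The Hessian of f at 0 has rank 0. Corank 2; j^3 = -(3*x + 2*y)^3 is a perfect cube, so E-series; the 5-jet and mu = 8 give E_8.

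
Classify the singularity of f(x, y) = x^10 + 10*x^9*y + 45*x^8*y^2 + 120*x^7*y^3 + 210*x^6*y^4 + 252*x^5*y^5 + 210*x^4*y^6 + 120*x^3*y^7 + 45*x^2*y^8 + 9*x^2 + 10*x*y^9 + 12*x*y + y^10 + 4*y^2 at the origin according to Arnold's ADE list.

A_9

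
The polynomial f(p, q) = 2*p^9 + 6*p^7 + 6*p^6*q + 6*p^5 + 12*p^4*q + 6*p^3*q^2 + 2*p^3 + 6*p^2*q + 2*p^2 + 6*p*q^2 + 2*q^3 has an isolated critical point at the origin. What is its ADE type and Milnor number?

Type A_{2}, Milnor number mu = 2.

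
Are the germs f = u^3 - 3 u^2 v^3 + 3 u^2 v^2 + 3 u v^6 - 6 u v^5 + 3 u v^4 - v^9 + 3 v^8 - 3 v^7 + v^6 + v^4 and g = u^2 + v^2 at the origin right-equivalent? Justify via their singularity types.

The Hessian of f at 0 is [[0, 0], [0, 0]] with rank 0, so corank 2. A Groebner basis of the Jacobian ideal J(f) in C{u,v} is {u^3, u^2*v, u^2/2 + u*v^2, v^3}; counting standard monomials gives mu = 6. Corank 2; j^3 = u^3 is a perfect cube, so E-series; the 4-jet and mu = 6 give E_6. The Hessian of g at 0 is [[2, 0], [0, 2]] with rank 2, so corank 0. A Groebner basis of the Jacobian ideal J(g) in C{u,v} is {u, v}; counting standard monomials gives mu = 1. Corank 0: nondegenerate Morse point, so A_1. f is E_6 but g is A_1, hence not right-equivalent.

No.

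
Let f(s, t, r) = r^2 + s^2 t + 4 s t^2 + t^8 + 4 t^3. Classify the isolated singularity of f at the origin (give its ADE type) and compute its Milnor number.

The Hessian of f at 0 has rank 1. Corank 2; j^3 = t*(s + 2*t)^2 has shape L^2 M (L != M), so D-series; mu = 9 gives D_9.

Type D_9, Milnor number mu = 9.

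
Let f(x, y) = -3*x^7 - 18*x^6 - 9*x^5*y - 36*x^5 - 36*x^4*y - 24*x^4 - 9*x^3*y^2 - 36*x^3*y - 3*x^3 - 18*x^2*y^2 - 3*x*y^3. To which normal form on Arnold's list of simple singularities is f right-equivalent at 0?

E_{7}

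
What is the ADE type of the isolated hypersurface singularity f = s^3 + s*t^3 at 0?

E_{7}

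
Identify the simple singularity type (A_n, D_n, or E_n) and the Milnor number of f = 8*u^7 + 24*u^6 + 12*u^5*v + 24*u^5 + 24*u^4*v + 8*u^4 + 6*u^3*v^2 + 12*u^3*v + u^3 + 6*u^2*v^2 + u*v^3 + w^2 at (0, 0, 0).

The Hessian of f at 0 has rank 1. Corank 2; j^3 = u^3 is a perfect cube, so E-series; the 4-jet and mu = 7 give E_7.

Type E_7, Milnor number mu = 7.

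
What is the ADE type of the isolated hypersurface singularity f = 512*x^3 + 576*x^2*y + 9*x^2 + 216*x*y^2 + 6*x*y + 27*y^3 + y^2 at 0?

A_{2}

The Hessian of f at 0 is [[18, 6], [6, 2]] with rank 1, so corank 1. A Groebner basis of the Jacobian ideal J(f) in C{x,y} is {y^2, x + y/3}; counting standard monomials gives mu = 2. Corank 1: A-series; mu = 2 gives A_2.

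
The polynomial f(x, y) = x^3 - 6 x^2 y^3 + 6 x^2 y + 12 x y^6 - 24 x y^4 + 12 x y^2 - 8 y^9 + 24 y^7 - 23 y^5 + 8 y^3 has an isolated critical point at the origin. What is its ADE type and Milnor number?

The Hessian of f at 0 is [[0, 0], [0, 0]] with rank 0, so corank 2. A Groebner basis of the Jacobian ideal J(f) in C{x,y} is {-x^2/4 + x*y^3 - x*y - y^2, y^4, x^3 - 12*x*y^2 - 16*y^3, x^2*y + 4*x*y^2 + 4*y^3}; counting standard monomials gives mu = 8. Corank 2; j^3 = (x + 2*y)^3 is a perfect cube, so E-series; the 5-jet and mu = 8 give E_8.

Type E_{8}, Milnor number mu = 8.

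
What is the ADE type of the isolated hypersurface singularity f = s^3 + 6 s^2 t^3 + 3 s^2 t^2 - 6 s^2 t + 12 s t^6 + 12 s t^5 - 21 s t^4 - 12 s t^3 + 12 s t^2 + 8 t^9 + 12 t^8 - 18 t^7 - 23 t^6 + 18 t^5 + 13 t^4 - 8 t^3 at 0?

The Hessian of f at 0 is [[0, 0], [0, 0]] with rank 0, so corank 2. A Groebner basis of the Jacobian ideal J(f) in C{s,t} is {s^3 + 6*s^2 - 24*s*t + 24*t^2, s^2*t + 2*s^2 - 8*s*t + 8*t^2, s^2/2 + s*t^2 - 2*s*t + 2*t^2, t^3}; counting standard monomials gives mu = 6. Corank 2; j^3 = (s - 2*t)^3 is a perfect cube, so E-series; the 4-jet and mu = 6 give E_6.

E_{6}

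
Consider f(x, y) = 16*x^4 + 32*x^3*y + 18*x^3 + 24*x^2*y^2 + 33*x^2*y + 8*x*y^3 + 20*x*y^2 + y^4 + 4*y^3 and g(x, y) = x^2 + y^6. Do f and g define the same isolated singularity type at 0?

No.

The Hessian of f at 0 has rank 0. Corank 2; j^3 = (2*x + y)*(3*x + 2*y)^2 has shape L^2 M (L != M), so D-series; mu = 5 gives D_5. The Hessian of g at 0 has rank 1. Corank 1: A-series; mu = 5 gives A_5. f is D_5 but g is A_5, hence not right-equivalent.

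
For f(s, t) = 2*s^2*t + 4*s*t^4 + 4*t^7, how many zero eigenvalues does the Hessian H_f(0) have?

2

Hessian at 0 has rank 0.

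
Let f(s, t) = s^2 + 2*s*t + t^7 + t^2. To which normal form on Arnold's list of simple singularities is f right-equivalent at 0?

A_{6}

The Hessian of f at 0 has rank 1. Corank 1: A-series; mu = 6 gives A_6.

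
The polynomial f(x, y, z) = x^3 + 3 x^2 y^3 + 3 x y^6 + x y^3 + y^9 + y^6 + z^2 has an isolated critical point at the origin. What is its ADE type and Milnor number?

The Hessian of f at 0 has rank 1. Corank 2; j^3 = x^3 is a perfect cube, so E-series; the 4-jet and mu = 7 give E_7.

Type E_{7}, Milnor number mu = 7.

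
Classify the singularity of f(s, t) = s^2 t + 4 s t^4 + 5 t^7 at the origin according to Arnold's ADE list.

D_8

The Hessian of f at 0 is [[0, 0], [0, 0]] with rank 0, so corank 2. A Groebner basis of the Jacobian ideal J(f) in C{s,t} is {-2*s^2/3 + s*t^3, s*t/2 + t^4, s^3, s^2*t}; counting standard monomials gives mu = 8. Corank 2; j^3 = s^2*t has shape L^2 M (L != M), so D-series; mu = 8 gives D_8.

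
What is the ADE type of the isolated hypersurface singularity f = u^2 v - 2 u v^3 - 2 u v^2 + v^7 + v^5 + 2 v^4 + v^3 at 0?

D_{8}

The Hessian of f at 0 has rank 0. Corank 2; j^3 = v*(u - v)^2 has shape L^2 M (L != M), so D-series; mu = 8 gives D_8.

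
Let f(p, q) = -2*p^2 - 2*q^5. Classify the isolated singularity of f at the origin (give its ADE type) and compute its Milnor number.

The Hessian of f at 0 is [[-4, 0], [0, 0]] with rank 1, so corank 1. A Groebner basis of the Jacobian ideal J(f) in C{p,q} is {q^4, p}; counting standard monomials gives mu = 4. Corank 1: A-series; mu = 4 gives A_4.

Type A4, Milnor number mu = 4.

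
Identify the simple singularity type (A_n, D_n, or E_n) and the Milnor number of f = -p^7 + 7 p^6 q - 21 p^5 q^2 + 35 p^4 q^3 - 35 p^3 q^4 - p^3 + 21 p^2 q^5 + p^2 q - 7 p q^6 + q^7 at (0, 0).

The Hessian of f at 0 has rank 0. Corank 2; j^3 = -p^2*(p - q) has shape L^2 M (L != M), so D-series; mu = 8 gives D_8.

Type D_{8}, Milnor number mu = 8.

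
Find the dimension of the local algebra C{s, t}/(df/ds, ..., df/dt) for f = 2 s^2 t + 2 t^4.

The Hessian of f at 0 has rank 0. Corank 2; j^3 = 2*s^2*t has shape L^2 M (L != M), so D-series; mu = 5 gives D_5.

5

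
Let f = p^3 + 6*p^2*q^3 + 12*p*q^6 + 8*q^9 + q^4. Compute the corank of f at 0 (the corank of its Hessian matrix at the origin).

2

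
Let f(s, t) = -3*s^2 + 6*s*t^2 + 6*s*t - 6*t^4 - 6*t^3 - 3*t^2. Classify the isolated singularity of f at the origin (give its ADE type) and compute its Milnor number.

The Hessian of f at 0 has rank 1. Corank 1: A-series; mu = 3 gives A_3.

Type A_{3}, Milnor number mu = 3.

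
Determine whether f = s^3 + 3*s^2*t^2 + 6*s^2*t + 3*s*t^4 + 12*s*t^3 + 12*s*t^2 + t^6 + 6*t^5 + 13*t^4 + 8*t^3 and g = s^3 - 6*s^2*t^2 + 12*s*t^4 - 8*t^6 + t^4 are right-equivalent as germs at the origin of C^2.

Yes.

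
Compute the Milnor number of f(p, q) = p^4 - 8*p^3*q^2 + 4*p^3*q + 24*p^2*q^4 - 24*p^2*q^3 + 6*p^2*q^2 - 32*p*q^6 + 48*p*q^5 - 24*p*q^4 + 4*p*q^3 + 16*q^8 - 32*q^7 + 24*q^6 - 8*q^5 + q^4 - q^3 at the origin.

6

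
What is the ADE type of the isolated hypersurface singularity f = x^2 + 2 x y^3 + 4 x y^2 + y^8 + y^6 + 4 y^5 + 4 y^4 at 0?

The Hessian of f at 0 has rank 1. Corank 1: A-series; mu = 7 gives A_7.

A_{7}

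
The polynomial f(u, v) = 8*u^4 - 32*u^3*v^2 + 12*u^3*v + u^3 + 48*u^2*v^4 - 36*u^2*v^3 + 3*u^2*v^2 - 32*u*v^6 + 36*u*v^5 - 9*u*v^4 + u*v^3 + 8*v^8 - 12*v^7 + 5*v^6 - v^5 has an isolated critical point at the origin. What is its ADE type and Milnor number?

Type E_7, Milnor number mu = 7.

The Hessian of f at 0 is [[0, 0], [0, 0]] with rank 0, so corank 2. A Groebner basis of the Jacobian ideal J(f) in C{u,v} is {-3*u^2/7 + v^4 - v^3/7, u^3, u^2*v + u^2/7 + v^3/21, -u^2 + u*v^2 - v^3/3}; counting standard monomials gives mu = 7. Corank 2; j^3 = u^3 is a perfect cube, so E-series; the 4-jet and mu = 7 give E_7.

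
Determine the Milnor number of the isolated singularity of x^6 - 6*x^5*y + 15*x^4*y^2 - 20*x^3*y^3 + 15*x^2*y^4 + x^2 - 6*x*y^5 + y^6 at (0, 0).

The Hessian of f at 0 has rank 1. Corank 1: A-series; mu = 5 gives A_5.

5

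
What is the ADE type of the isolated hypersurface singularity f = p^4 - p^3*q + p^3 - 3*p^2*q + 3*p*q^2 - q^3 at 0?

The Hessian of f at 0 is [[0, 0], [0, 0]] with rank 0, so corank 2. A Groebner basis of the Jacobian ideal J(f) in C{p,q} is {3*p^2 - 6*p*q + q^4 + q^3 + 3*q^2, p^3 + 3*p^2 - 6*p*q + 3*q^2, p^2*q + 3*p^2 - 6*p*q + 3*q^2, 2*p^2 + p*q^2 - 4*p*q - q^3/3 + 2*q^2}; counting standard monomials gives mu = 7. Corank 2; j^3 = (p - q)^3 is a perfect cube, so E-series; the 4-jet and mu = 7 give E_7.

E7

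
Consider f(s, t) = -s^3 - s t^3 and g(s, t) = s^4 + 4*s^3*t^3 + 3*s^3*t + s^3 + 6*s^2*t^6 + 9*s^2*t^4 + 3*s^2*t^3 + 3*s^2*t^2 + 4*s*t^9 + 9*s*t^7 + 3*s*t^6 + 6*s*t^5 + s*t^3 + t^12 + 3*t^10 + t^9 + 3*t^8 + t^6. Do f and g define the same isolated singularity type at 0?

Yes.

The Hessian of f at 0 has rank 0. Corank 2; j^3 = -s^3 is a perfect cube, so E-series; the 4-jet and mu = 7 give E_7. The Hessian of g at 0 has rank 0. Corank 2; j^3 = s^3 is a perfect cube, so E-series; the 4-jet and mu = 7 give E_7. Both have type E_7, hence right-equivalent.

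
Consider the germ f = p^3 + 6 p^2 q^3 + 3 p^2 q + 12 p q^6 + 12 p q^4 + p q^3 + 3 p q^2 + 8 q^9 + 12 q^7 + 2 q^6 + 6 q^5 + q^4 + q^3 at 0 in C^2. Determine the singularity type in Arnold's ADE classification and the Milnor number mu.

Type E7, Milnor number mu = 7.

The Hessian of f at 0 has rank 0. Corank 2; j^3 = (p + q)^3 is a perfect cube, so E-series; the 4-jet and mu = 7 give E_7.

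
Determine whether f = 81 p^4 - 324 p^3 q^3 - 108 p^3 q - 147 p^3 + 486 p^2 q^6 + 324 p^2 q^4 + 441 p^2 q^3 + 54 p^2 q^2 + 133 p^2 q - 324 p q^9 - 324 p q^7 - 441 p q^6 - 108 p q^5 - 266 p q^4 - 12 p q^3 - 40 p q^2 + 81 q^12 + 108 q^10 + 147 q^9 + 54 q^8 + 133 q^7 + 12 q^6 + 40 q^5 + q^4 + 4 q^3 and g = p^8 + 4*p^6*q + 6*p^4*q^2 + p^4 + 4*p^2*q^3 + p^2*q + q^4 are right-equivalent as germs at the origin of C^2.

The Hessian of f at 0 has rank 0. Corank 2; j^3 = -(3*p - q)*(7*p - 2*q)^2 has shape L^2 M (L != M), so D-series; mu = 5 gives D_5. The Hessian of g at 0 has rank 0. Corank 2; j^3 = p^2*q has shape L^2 M (L != M), so D-series; mu = 5 gives D_5. Both have type D_5, hence right-equivalent.

Yes.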